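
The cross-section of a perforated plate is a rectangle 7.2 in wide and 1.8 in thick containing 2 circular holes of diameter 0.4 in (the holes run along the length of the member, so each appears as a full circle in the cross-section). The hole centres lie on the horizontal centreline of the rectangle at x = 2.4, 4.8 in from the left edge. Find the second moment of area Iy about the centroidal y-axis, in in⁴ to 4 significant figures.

Iy ≈ 55.62 in⁴

Treat the section as a set of non-overlapping primitives; coordinates are from the bounding-box lower-left.
Plate: 7.2 × 1.8, A = 12.96 in², x = 3.6 in, Ī = 55.9872 in⁴.
Hole 1 (subtracted): ⌀0.4, A = 0.125664 in², x = 2.4 in, Ī = 0.00125664 in⁴.
Hole 2 (subtracted): ⌀0.4, A = 0.125664 in², x = 4.8 in, Ī = 0.00125664 in⁴.
By symmetry the centroid is at mid-width, x̄ = 3.6 in.
Transfer each piece to the centroidal y-axis using Ī + A·d² with d = x − 3.6:
  plate: d = 0 in → contributes +55.9872 in⁴
  hole 1: d = -1.2 in → contributes −0.182212 in⁴
  hole 2: d = 1.2 in → contributes −0.182212 in⁴
Total I = 55.6228 in⁴.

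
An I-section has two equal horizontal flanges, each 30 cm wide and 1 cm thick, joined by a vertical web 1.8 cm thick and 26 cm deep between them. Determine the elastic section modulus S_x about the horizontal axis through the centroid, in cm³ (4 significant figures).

Break the section into simple shapes (no overlaps), measuring from the bottom-left corner of the bounding box.
Bottom flange: 30 × 1, A = 30 cm², y = 0.5 cm, Ī = 2.5 cm⁴.
Web: 1.8 × 26, A = 46.8 cm², y = 14 cm, Ī = 2636.4 cm⁴.
Top flange: 30 × 1, A = 30 cm², y = 27.5 cm, Ī = 2.5 cm⁴.
By symmetry the centroid is at mid-height, ȳ = 14 cm.
Transfer each piece to the horizontal axis through the centroid using Ī + A·d² with d = y − 14:
  bottom flange: d = -13.5 cm → contributes +5 470 cm⁴
  web: d = 0 cm → contributes +2636.4 cm⁴
  top flange: d = 13.5 cm → contributes +5 470 cm⁴
Total I = 13576.4 cm⁴.
Extreme fibre distance c = 14 cm; S = I/c = 969.743 cm³.

S_x ≈ 969.7 cm³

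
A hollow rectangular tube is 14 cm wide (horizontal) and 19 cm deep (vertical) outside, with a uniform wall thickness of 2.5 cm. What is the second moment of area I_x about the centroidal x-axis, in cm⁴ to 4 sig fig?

Split into non-overlapping primitives; take the origin at the lower-left of the bounding box.
Outer rectangle: 14 × 19, A = 266 cm², y = 9.5 cm, Ī = 8002.17 cm⁴.
Inner void (subtracted): 9 × 14, A = 126 cm², y = 9.5 cm, Ī = 2 058 cm⁴.
By symmetry the centroid is at mid-height, ȳ = 9.5 cm.
All pieces are centred on the centroidal x-axis, so I = ΣĪ (holes subtracted) = 5944.17 cm⁴.

I_x ≈ 5944 cm⁴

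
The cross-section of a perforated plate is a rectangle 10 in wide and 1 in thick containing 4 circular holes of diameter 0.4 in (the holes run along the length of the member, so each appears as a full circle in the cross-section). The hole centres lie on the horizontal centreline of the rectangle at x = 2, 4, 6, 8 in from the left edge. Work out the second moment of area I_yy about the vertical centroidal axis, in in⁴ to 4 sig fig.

Treat the section as a set of non-overlapping primitives; coordinates are from the bounding-box lower-left.
Plate: 10 × 1, A = 10 in², x = 5 in, Ī = 83.3333 in⁴.
Hole 1 (subtracted): ⌀0.4, A = 0.125664 in², x = 2 in, Ī = 0.00125664 in⁴.
Hole 2 (subtracted): ⌀0.4, A = 0.125664 in², x = 4 in, Ī = 0.00125664 in⁴.
Hole 3 (subtracted): ⌀0.4, A = 0.125664 in², x = 6 in, Ī = 0.00125664 in⁴.
Hole 4 (subtracted): ⌀0.4, A = 0.125664 in², x = 8 in, Ī = 0.00125664 in⁴.
By symmetry the centroid is at mid-width, x̄ = 5 in.
Transfer each piece to the vertical centroidal axis using Ī + A·d² with d = x − 5:
  plate: d = 0 in → contributes +83.3333 in⁴
  hole 1: d = -3 in → contributes −1.13223 in⁴
  hole 2: d = -1 in → contributes −0.12692 in⁴
  hole 3: d = 1 in → contributes −0.12692 in⁴
  hole 4: d = 3 in → contributes −1.13223 in⁴
Total I = 80.815 in⁴.

I_yy ≈ 80.82 in⁴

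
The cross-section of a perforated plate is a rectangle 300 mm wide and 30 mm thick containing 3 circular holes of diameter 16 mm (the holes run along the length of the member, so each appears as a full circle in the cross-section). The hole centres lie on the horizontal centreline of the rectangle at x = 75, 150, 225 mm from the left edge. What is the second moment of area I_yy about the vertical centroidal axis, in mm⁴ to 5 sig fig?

Break the section into simple shapes (no overlaps), measuring from the bottom-left corner of the bounding box.
Plate: 300 × 30, A = 9 000 mm², x = 150 mm, Ī = 67 500 000 mm⁴.
Hole 1 (subtracted): ⌀16, A = 201.0619 mm², x = 75 mm, Ī = 3216.991 mm⁴.
Hole 2 (subtracted): ⌀16, A = 201.0619 mm², x = 150 mm, Ī = 3216.991 mm⁴.
Hole 3 (subtracted): ⌀16, A = 201.0619 mm², x = 225 mm, Ī = 3216.991 mm⁴.
By symmetry the centroid is at mid-width, x̄ = 150 mm.
Transfer each piece to the vertical centroidal axis using Ī + A·d² with d = x − 150:
  plate: d = 0 mm → contributes +67 500 000 mm⁴
  hole 1: d = -75 mm → contributes −1 134 190 mm⁴
  hole 2: d = 0 mm → contributes −3216.991 mm⁴
  hole 3: d = 75 mm → contributes −1 134 190 mm⁴
Total I = 65 228 402 mm⁴.

I_yy ≈ 6.5228 × 10⁷ mm⁴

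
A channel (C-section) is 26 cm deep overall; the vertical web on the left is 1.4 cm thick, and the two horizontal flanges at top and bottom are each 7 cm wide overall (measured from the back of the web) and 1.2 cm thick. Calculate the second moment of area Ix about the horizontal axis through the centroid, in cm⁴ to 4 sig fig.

Ix ≈ 4119 cm⁴

Treat the section as a set of non-overlapping primitives; coordinates are from the bounding-box lower-left.
Web: 1.4 × 26, A = 36.4 cm², y = 13 cm, Ī = 2050.53 cm⁴.
Top flange (beyond web): 5.6 × 1.2, A = 6.72 cm², y = 25.4 cm, Ī = 0.8064 cm⁴.
Bottom flange (beyond web): 5.6 × 1.2, A = 6.72 cm², y = 0.6 cm, Ī = 0.8064 cm⁴.
By symmetry the centroid is at mid-height, ȳ = 13 cm.
Transfer each piece to the horizontal axis through the centroid using Ī + A·d² with d = y − 13:
  web: d = 0 cm → contributes +2050.53 cm⁴
  top flange (beyond web): d = 12.4 cm → contributes +1034.07 cm⁴
  bottom flange (beyond web): d = -12.4 cm → contributes +1034.07 cm⁴
Total I = 4118.68 cm⁴.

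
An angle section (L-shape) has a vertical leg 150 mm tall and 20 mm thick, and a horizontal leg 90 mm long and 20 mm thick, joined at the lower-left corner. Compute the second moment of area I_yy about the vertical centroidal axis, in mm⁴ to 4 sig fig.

I_yy ≈ 2.605 × 10⁶ mm⁴

Break the section into simple shapes (no overlaps), measuring from the bottom-left corner of the bounding box.
Vertical leg: 20 × 150, A = 3 000 mm², x = 10 mm, Ī = 100 000 mm⁴.
Horizontal leg (remainder): 70 × 20, A = 1 400 mm², x = 55 mm, Ī = 571 667 mm⁴.
Centroid: x̄ = ΣA·x / ΣA = 24.3182 mm.
Transfer each piece to the vertical centroidal axis using Ī + A·d² with d = x − 24.3182:
  vertical leg: d = -14.3182 mm → contributes +715 031 mm⁴
  horizontal leg (remainder): d = 30.6818 mm → contributes +1 889 590 mm⁴
Total I = 2 604 621 mm⁴.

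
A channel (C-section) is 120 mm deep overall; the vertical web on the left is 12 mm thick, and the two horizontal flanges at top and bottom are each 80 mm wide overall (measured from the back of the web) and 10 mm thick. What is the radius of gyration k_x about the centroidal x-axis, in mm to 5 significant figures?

Decompose the section into non-overlapping parts with the origin at the bottom-left of its bounding rectangle.
Web: 12 × 120, A = 1 440 mm², y = 60 mm, Ī = 1 728 000 mm⁴.
Top flange (beyond web): 68 × 10, A = 680 mm², y = 115 mm, Ī = 5666.667 mm⁴.
Bottom flange (beyond web): 68 × 10, A = 680 mm², y = 5 mm, Ī = 5666.667 mm⁴.
By symmetry the centroid is at mid-height, ȳ = 60 mm.
Transfer each piece to the centroidal x-axis using Ī + A·d² with d = y − 60:
  web: d = 0 mm → contributes +1 728 000 mm⁴
  top flange (beyond web): d = 55 mm → contributes +2 062 667 mm⁴
  bottom flange (beyond web): d = -55 mm → contributes +2 062 667 mm⁴
Total I = 5 853 333 mm⁴.
Radius of gyration: k = √(I/A) = √(5 853 333 / 2 800) = 45.72173 mm.

k_x ≈ 45.722 mm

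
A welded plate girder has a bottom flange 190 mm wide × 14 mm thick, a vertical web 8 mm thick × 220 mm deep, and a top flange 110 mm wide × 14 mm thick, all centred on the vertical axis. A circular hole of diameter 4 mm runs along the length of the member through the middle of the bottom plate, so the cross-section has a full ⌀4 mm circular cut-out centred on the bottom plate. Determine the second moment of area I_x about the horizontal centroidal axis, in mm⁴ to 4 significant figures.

Break the section into simple shapes (no overlaps), measuring from the bottom-left corner of the bounding box.
Bottom plate: 190 × 14, A = 2 660 mm², y = 7 mm, Ī = 43446.7 mm⁴.
Web plate: 8 × 220, A = 1 760 mm², y = 124 mm, Ī = 7 098 667 mm⁴.
Top plate: 110 × 14, A = 1 540 mm², y = 241 mm, Ī = 25153.3 mm⁴.
Hole (subtracted): ⌀4, A = 12.5664 mm², y = 7 mm, Ī = 12.5664 mm⁴.
Centroid: ȳ = ΣA·y / ΣA = 102.214 mm.
Transfer each piece to the horizontal centroidal axis using Ī + A·d² with d = y − 102.214:
  bottom plate: d = -95.2142 mm → contributes +24 158 314 mm⁴
  web plate: d = 21.7858 mm → contributes +7 934 002 mm⁴
  top plate: d = 138.786 mm → contributes +29 687 870 mm⁴
  hole: d = -95.2142 mm → contributes −113 936 mm⁴
Total I = 61 666 250 mm⁴.

I_x ≈ 6.167 × 10⁷ mm⁴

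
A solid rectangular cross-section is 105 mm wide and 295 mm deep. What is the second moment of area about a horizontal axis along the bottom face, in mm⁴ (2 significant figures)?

I_base ≈ 9.0 × 10⁸ mm⁴

The section: 105 × 295, A = 30 975 mm², y = 147.5 mm, Ī = 224 633 281 mm⁴.
Transfer it to the bottom edge using Ī + A·d² with d = y − 0:
  the section: d = 147.5 mm → contributes +898 533 125 mm⁴
Total I = 898 533 125 mm⁴.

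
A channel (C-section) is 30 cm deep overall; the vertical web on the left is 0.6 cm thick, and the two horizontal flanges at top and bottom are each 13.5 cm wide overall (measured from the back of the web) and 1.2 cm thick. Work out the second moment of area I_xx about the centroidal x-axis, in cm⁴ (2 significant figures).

I_xx ≈ 7800 cm⁴

Split into non-overlapping primitives; take the origin at the lower-left of the bounding box.
Web: 0.6 × 30, A = 18 cm², y = 15 cm, Ī = 1 350 cm⁴.
Top flange (beyond web): 12.9 × 1.2, A = 15.48 cm², y = 29.4 cm, Ī = 1.858 cm⁴.
Bottom flange (beyond web): 12.9 × 1.2, A = 15.48 cm², y = 0.6 cm, Ī = 1.858 cm⁴.
By symmetry the centroid is at mid-height, ȳ = 15 cm.
Transfer each piece to the centroidal x-axis using Ī + A·d² with d = y − 15:
  web: d = 0 cm → contributes +1 350 cm⁴
  top flange (beyond web): d = 14.4 cm → contributes +3 212 cm⁴
  bottom flange (beyond web): d = -14.4 cm → contributes +3 212 cm⁴
Total I = 7 774 cm⁴.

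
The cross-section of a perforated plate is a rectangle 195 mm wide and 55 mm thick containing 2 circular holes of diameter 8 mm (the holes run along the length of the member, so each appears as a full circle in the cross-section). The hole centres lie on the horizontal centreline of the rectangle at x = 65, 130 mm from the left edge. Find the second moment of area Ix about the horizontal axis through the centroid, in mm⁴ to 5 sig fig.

Split into non-overlapping primitives; take the origin at the lower-left of the bounding box.
Plate: 195 × 55, A = 10 725 mm², y = 27.5 mm, Ī = 2 703 594 mm⁴.
Hole 1 (subtracted): ⌀8, A = 50.26548 mm², y = 27.5 mm, Ī = 201.0619 mm⁴.
Hole 2 (subtracted): ⌀8, A = 50.26548 mm², y = 27.5 mm, Ī = 201.0619 mm⁴.
By symmetry the centroid is at mid-height, ȳ = 27.5 mm.
All pieces are centred on the horizontal axis through the centroid, so I = ΣĪ (holes subtracted) = 2 703 192 mm⁴.

Ix ≈ 2.7032 × 10⁶ mm⁴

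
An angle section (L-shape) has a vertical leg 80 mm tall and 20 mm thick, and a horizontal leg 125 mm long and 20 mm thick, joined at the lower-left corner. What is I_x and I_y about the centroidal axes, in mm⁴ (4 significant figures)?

I_x ≈ 1.741 × 10⁶ mm⁴, I_y ≈ 5.530 × 10⁶ mm⁴

Break the section into simple shapes (no overlaps), measuring from the bottom-left corner of the bounding box.
Vertical leg: 20 × 80, A = 1 600 mm², y = 40 mm, Ī = 853 333 mm⁴.
Horizontal leg (remainder): 105 × 20, A = 2 100 mm², y = 10 mm, Ī = 70 000 mm⁴.
Centroid: ȳ = ΣA·y / ΣA = 22.973 mm.
Transfer each piece to the centroidal x-axis using Ī + A·d² with d = y − 22.973:
  vertical leg: d = 17.027 mm → contributes +1 317 205 mm⁴
  horizontal leg (remainder): d = -12.973 mm → contributes +423 426 mm⁴
Total I = 1 740 631 mm⁴.
For the y-axis: x̄ = 45.473 mm.
Repeating about the centroidal y-axis gives I_y = 5 530 006 mm⁴.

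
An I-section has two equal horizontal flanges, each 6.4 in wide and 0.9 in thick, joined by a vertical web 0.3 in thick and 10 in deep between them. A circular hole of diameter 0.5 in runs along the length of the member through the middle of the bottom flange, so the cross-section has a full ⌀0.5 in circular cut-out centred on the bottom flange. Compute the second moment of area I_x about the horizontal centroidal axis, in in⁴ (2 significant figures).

Break the section into simple shapes (no overlaps), measuring from the bottom-left corner of the bounding box.
Bottom flange: 6.4 × 0.9, A = 5.76 in², y = 0.45 in, Ī = 0.3888 in⁴.
Web: 0.3 × 10, A = 3 in², y = 5.9 in, Ī = 25 in⁴.
Top flange: 6.4 × 0.9, A = 5.76 in², y = 11.35 in, Ī = 0.3888 in⁴.
Hole (subtracted): ⌀0.5, A = 0.1963 in², y = 0.45 in, Ī = 0.003068 in⁴.
Centroid: ȳ = ΣA·y / ΣA = 5.975 in.
Transfer each piece to the horizontal centroidal axis using Ī + A·d² with d = y − 5.975:
  bottom flange: d = -5.525 in → contributes +176.2 in⁴
  web: d = -0.07471 in → contributes +25.02 in⁴
  top flange: d = 5.375 in → contributes +166.8 in⁴
  hole: d = -5.525 in → contributes −5.996 in⁴
Total I = 362 in⁴.

I_x ≈ 360 in⁴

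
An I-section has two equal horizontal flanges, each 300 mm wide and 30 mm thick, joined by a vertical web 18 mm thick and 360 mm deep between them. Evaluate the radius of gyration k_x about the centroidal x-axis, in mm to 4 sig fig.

k_x ≈ 175.7 mm

Break the section into simple shapes (no overlaps), measuring from the bottom-left corner of the bounding box.
Bottom flange: 300 × 30, A = 9 000 mm², y = 15 mm, Ī = 675 000 mm⁴.
Web: 18 × 360, A = 6 480 mm², y = 210 mm, Ī = 69 984 000 mm⁴.
Top flange: 300 × 30, A = 9 000 mm², y = 405 mm, Ī = 675 000 mm⁴.
By symmetry the centroid is at mid-height, ȳ = 210 mm.
Transfer each piece to the centroidal x-axis using Ī + A·d² with d = y − 210:
  bottom flange: d = -195 mm → contributes +342 900 000 mm⁴
  web: d = 0 mm → contributes +69 984 000 mm⁴
  top flange: d = 195 mm → contributes +342 900 000 mm⁴
Total I = 755 784 000 mm⁴.
Radius of gyration: k = √(I/A) = √(755 784 000 / 24 480) = 175.709 mm.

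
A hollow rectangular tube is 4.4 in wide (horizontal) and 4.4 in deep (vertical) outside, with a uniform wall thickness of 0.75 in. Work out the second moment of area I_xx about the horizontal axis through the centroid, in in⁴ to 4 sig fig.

I_xx ≈ 25.34 in⁴

Treat the section as a set of non-overlapping primitives; coordinates are from the bounding-box lower-left.
Outer rectangle: 4.4 × 4.4, A = 19.36 in², y = 2.2 in, Ī = 31.2341 in⁴.
Inner void (subtracted): 2.9 × 2.9, A = 8.41 in², y = 2.2 in, Ī = 5.89401 in⁴.
By symmetry the centroid is at mid-height, ȳ = 2.2 in.
All pieces are centred on the horizontal axis through the centroid, so I = ΣĪ (holes subtracted) = 25.3401 in⁴.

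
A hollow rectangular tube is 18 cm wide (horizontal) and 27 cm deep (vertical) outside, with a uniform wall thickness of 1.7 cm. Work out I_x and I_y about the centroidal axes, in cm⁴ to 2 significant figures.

Treat the section as a set of non-overlapping primitives; coordinates are from the bounding-box lower-left.
Outer rectangle: 18 × 27, A = 486 cm², y = 13.5 cm, Ī = 29 525 cm⁴.
Inner void (subtracted): 14.6 × 23.6, A = 344.6 cm², y = 13.5 cm, Ī = 15 992 cm⁴.
By symmetry the centroid is at mid-height, ȳ = 13.5 cm.
All pieces are centred on the centroidal x-axis, so I = ΣĪ (holes subtracted) = 13 532 cm⁴.
Repeating about the centroidal y-axis gives I_y = 7 001 cm⁴.

I_x ≈ 1.4 × 10⁴ cm⁴, I_y ≈ 7000 cm⁴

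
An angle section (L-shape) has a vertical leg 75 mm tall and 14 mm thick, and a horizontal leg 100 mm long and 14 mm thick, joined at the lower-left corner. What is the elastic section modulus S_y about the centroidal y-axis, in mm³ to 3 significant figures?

Decompose the section into non-overlapping parts with the origin at the bottom-left of its bounding rectangle.
Vertical leg: 14 × 75, A = 1 050 mm², x = 7 mm, Ī = 17 150 mm⁴.
Horizontal leg (remainder): 86 × 14, A = 1 204 mm², x = 57 mm, Ī = 742 065 mm⁴.
Centroid: x̄ = ΣA·x / ΣA = 33.708 mm.
Transfer each piece to the centroidal y-axis using Ī + A·d² with d = x − 33.708:
  vertical leg: d = -26.708 mm → contributes +766 137 mm⁴
  horizontal leg (remainder): d = 23.292 mm → contributes +1 395 252 mm⁴
Total I = 2 161 389 mm⁴.
Extreme fibre distance c = 66.292 mm; S = I/c = 32 604 mm³.

S_y ≈ 3.26 × 10⁴ mm³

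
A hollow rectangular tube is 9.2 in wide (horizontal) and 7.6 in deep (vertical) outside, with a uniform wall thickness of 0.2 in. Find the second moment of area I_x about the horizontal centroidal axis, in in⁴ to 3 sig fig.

I_x ≈ 62.8 in⁴

Break the section into simple shapes (no overlaps), measuring from the bottom-left corner of the bounding box.
Outer rectangle: 9.2 × 7.6, A = 69.92 in², y = 3.8 in, Ī = 336.55 in⁴.
Inner void (subtracted): 8.8 × 7.2, A = 63.36 in², y = 3.8 in, Ī = 273.72 in⁴.
By symmetry the centroid is at mid-height, ȳ = 3.8 in.
All pieces are centred on the horizontal centroidal axis, so I = ΣĪ (holes subtracted) = 62.833 in⁴.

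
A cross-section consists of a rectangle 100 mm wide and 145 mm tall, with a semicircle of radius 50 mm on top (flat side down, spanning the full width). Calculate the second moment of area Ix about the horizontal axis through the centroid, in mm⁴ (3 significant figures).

Ix ≈ 5.32 × 10⁷ mm⁴

Decompose the section into non-overlapping parts with the origin at the bottom-left of its bounding rectangle.
Rectangular body: 100 × 145, A = 14 500 mm², y = 72.5 mm, Ī = 25 405 208 mm⁴.
Semicircular cap: semicircle r = 50, A = 3 927 mm², y = 166.22 mm, Ī = 685 981 mm⁴.
Centroid: ȳ = ΣA·y / ΣA = 92.473 mm.
Transfer each piece to the horizontal axis through the centroid using Ī + A·d² with d = y − 92.473:
  rectangular body: d = -19.973 mm → contributes +31 189 492 mm⁴
  semicircular cap: d = 73.748 mm → contributes +22 043 840 mm⁴
Total I = 53 233 332 mm⁴.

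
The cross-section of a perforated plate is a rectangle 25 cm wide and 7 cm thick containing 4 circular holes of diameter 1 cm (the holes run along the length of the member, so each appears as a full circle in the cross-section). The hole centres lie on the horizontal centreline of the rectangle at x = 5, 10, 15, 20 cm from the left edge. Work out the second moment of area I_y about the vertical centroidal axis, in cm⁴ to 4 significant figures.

I_y ≈ 9016 cm⁴

Decompose the section into non-overlapping parts with the origin at the bottom-left of its bounding rectangle.
Plate: 25 × 7, A = 175 cm², x = 12.5 cm, Ī = 9114.58 cm⁴.
Hole 1 (subtracted): ⌀1, A = 0.785398 cm², x = 5 cm, Ī = 0.0490874 cm⁴.
Hole 2 (subtracted): ⌀1, A = 0.785398 cm², x = 10 cm, Ī = 0.0490874 cm⁴.
Hole 3 (subtracted): ⌀1, A = 0.785398 cm², x = 15 cm, Ī = 0.0490874 cm⁴.
Hole 4 (subtracted): ⌀1, A = 0.785398 cm², x = 20 cm, Ī = 0.0490874 cm⁴.
By symmetry the centroid is at mid-width, x̄ = 12.5 cm.
Transfer each piece to the vertical centroidal axis using Ī + A·d² with d = x − 12.5:
  plate: d = 0 cm → contributes +9114.58 cm⁴
  hole 1: d = -7.5 cm → contributes −44.2277 cm⁴
  hole 2: d = -2.5 cm → contributes −4.95783 cm⁴
  hole 3: d = 2.5 cm → contributes −4.95783 cm⁴
  hole 4: d = 7.5 cm → contributes −44.2277 cm⁴
Total I = 9016.21 cm⁴.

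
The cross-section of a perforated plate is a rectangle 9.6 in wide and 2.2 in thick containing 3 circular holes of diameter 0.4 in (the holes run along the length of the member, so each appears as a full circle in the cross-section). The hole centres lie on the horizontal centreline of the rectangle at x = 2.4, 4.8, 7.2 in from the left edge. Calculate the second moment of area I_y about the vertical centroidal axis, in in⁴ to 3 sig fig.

I_y ≈ 161 in⁴

Split into non-overlapping primitives; take the origin at the lower-left of the bounding box.
Plate: 9.6 × 2.2, A = 21.12 in², x = 4.8 in, Ī = 162.2 in⁴.
Hole 1 (subtracted): ⌀0.4, A = 0.12566 in², x = 2.4 in, Ī = 0.0012566 in⁴.
Hole 2 (subtracted): ⌀0.4, A = 0.12566 in², x = 4.8 in, Ī = 0.0012566 in⁴.
Hole 3 (subtracted): ⌀0.4, A = 0.12566 in², x = 7.2 in, Ī = 0.0012566 in⁴.
By symmetry the centroid is at mid-width, x̄ = 4.8 in.
Transfer each piece to the vertical centroidal axis using Ī + A·d² with d = x − 4.8:
  plate: d = 0 in → contributes +162.2 in⁴
  hole 1: d = -2.4 in → contributes −0.72508 in⁴
  hole 2: d = 0 in → contributes −0.0012566 in⁴
  hole 3: d = 2.4 in → contributes −0.72508 in⁴
Total I = 160.75 in⁴.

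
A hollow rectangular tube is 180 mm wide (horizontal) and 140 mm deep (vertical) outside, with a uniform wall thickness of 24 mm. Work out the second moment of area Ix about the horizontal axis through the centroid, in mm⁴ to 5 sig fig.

Decompose the section into non-overlapping parts with the origin at the bottom-left of its bounding rectangle.
Outer rectangle: 180 × 140, A = 25 200 mm², y = 70 mm, Ī = 41 160 000 mm⁴.
Inner void (subtracted): 132 × 92, A = 12 144 mm², y = 70 mm, Ī = 8 565 568 mm⁴.
By symmetry the centroid is at mid-height, ȳ = 70 mm.
All pieces are centred on the horizontal axis through the centroid, so I = ΣĪ (holes subtracted) = 32 594 432 mm⁴.

Ix ≈ 3.2594 × 10⁷ mm⁴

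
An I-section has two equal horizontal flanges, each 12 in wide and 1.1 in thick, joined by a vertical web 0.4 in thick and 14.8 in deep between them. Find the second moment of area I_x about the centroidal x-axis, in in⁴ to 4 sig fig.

I_x ≈ 1779 in⁴

Treat the section as a set of non-overlapping primitives; coordinates are from the bounding-box lower-left.
Bottom flange: 12 × 1.1, A = 13.2 in², y = 0.55 in, Ī = 1.331 in⁴.
Web: 0.4 × 14.8, A = 5.92 in², y = 8.5 in, Ī = 108.06 in⁴.
Top flange: 12 × 1.1, A = 13.2 in², y = 16.45 in, Ī = 1.331 in⁴.
By symmetry the centroid is at mid-height, ȳ = 8.5 in.
Transfer each piece to the centroidal x-axis using Ī + A·d² with d = y − 8.5:
  bottom flange: d = -7.95 in → contributes +835.604 in⁴
  web: d = 0 in → contributes +108.06 in⁴
  top flange: d = 7.95 in → contributes +835.604 in⁴
Total I = 1779.27 in⁴.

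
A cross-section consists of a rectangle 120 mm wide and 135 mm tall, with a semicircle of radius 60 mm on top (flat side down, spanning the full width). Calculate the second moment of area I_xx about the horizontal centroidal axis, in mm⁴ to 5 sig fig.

I_xx ≈ 6.2253 × 10⁷ mm⁴

Split into non-overlapping primitives; take the origin at the lower-left of the bounding box.
Rectangular body: 120 × 135, A = 16 200 mm², y = 67.5 mm, Ī = 24 603 750 mm⁴.
Semicircular cap: semicircle r = 60, A = 5654.867 mm², y = 160.4648 mm, Ī = 1 422 450 mm⁴.
Centroid: ȳ = ΣA·y / ΣA = 91.5543 mm.
Transfer each piece to the horizontal centroidal axis using Ī + A·d² with d = y − 91.5543:
  rectangular body: d = -24.0543 mm → contributes +33 977 221 mm⁴
  semicircular cap: d = 68.91049 mm → contributes +28 275 466 mm⁴
Total I = 62 252 687 mm⁴.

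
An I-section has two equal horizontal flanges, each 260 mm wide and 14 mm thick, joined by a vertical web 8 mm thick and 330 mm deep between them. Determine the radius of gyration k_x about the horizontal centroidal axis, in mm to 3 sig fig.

Decompose the section into non-overlapping parts with the origin at the bottom-left of its bounding rectangle.
Bottom flange: 260 × 14, A = 3 640 mm², y = 7 mm, Ī = 59 453 mm⁴.
Web: 8 × 330, A = 2 640 mm², y = 179 mm, Ī = 23 958 000 mm⁴.
Top flange: 260 × 14, A = 3 640 mm², y = 351 mm, Ī = 59 453 mm⁴.
By symmetry the centroid is at mid-height, ȳ = 179 mm.
Transfer each piece to the horizontal centroidal axis using Ī + A·d² with d = y − 179:
  bottom flange: d = -172 mm → contributes +107 745 213 mm⁴
  web: d = 0 mm → contributes +23 958 000 mm⁴
  top flange: d = 172 mm → contributes +107 745 213 mm⁴
Total I = 239 448 427 mm⁴.
Radius of gyration: k = √(I/A) = √(239 448 427 / 9 920) = 155.36 mm.

k_x ≈ 155 mm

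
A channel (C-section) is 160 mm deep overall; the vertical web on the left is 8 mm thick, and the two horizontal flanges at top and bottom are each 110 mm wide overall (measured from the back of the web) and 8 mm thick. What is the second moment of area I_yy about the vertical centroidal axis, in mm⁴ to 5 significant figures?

Break the section into simple shapes (no overlaps), measuring from the bottom-left corner of the bounding box.
Web: 8 × 160, A = 1 280 mm², x = 4 mm, Ī = 6826.667 mm⁴.
Top flange (beyond web): 102 × 8, A = 816 mm², x = 59 mm, Ī = 707 472 mm⁴.
Bottom flange (beyond web): 102 × 8, A = 816 mm², x = 59 mm, Ī = 707 472 mm⁴.
Centroid: x̄ = ΣA·x / ΣA = 34.82418 mm.
Transfer each piece to the vertical centroidal axis using Ī + A·d² with d = x − 34.82418:
  web: d = -30.82418 mm → contributes +1 222 993 mm⁴
  top flange (beyond web): d = 24.17582 mm → contributes +1 184 400 mm⁴
  bottom flange (beyond web): d = 24.17582 mm → contributes +1 184 400 mm⁴
Total I = 3 591 793 mm⁴.

I_yy ≈ 3.5918 × 10⁶ mm⁴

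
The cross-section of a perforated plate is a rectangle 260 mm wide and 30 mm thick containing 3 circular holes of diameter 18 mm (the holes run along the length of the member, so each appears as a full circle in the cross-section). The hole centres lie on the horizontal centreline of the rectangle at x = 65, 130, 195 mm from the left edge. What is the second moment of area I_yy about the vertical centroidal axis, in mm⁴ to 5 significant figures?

Treat the section as a set of non-overlapping primitives; coordinates are from the bounding-box lower-left.
Plate: 260 × 30, A = 7 800 mm², x = 130 mm, Ī = 43 940 000 mm⁴.
Hole 1 (subtracted): ⌀18, A = 254.469 mm², x = 65 mm, Ī = 5152.997 mm⁴.
Hole 2 (subtracted): ⌀18, A = 254.469 mm², x = 130 mm, Ī = 5152.997 mm⁴.
Hole 3 (subtracted): ⌀18, A = 254.469 mm², x = 195 mm, Ī = 5152.997 mm⁴.
By symmetry the centroid is at mid-width, x̄ = 130 mm.
Transfer each piece to the vertical centroidal axis using Ī + A·d² with d = x − 130:
  plate: d = 0 mm → contributes +43 940 000 mm⁴
  hole 1: d = -65 mm → contributes −1 080 285 mm⁴
  hole 2: d = 0 mm → contributes −5152.997 mm⁴
  hole 3: d = 65 mm → contributes −1 080 285 mm⁴
Total I = 41 774 278 mm⁴.

I_yy ≈ 4.1774 × 10⁷ mm⁴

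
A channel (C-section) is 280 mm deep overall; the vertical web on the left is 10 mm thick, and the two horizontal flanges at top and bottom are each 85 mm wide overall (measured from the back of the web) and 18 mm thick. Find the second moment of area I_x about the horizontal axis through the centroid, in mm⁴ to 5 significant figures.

I_x ≈ 6.4701 × 10⁷ mm⁴

Decompose the section into non-overlapping parts with the origin at the bottom-left of its bounding rectangle.
Web: 10 × 280, A = 2 800 mm², y = 140 mm, Ī = 18 293 333 mm⁴.
Top flange (beyond web): 75 × 18, A = 1 350 mm², y = 271 mm, Ī = 36 450 mm⁴.
Bottom flange (beyond web): 75 × 18, A = 1 350 mm², y = 9 mm, Ī = 36 450 mm⁴.
By symmetry the centroid is at mid-height, ȳ = 140 mm.
Transfer each piece to the horizontal axis through the centroid using Ī + A·d² with d = y − 140:
  web: d = 0 mm → contributes +18 293 333 mm⁴
  top flange (beyond web): d = 131 mm → contributes +23 203 800 mm⁴
  bottom flange (beyond web): d = -131 mm → contributes +23 203 800 mm⁴
Total I = 64 700 933 mm⁴.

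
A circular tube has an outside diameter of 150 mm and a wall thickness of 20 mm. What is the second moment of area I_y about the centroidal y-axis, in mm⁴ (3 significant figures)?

Split into non-overlapping primitives; take the origin at the lower-left of the bounding box.
Outer circle: ⌀150, A = 17 671 mm², x = 75 mm, Ī = 24 850 489 mm⁴.
Bore (subtracted): ⌀110, A = 9503.3 mm², x = 75 mm, Ī = 7 186 884 mm⁴.
By symmetry the centroid is at mid-width, x̄ = 75 mm.
All pieces are centred on the centroidal y-axis, so I = ΣĪ (holes subtracted) = 17 663 605 mm⁴.

I_y ≈ 1.77 × 10⁷ mm⁴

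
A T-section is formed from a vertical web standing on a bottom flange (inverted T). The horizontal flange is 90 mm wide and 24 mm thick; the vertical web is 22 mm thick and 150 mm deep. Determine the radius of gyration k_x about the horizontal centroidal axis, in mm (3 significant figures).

k_x ≈ 54.4 mm

Decompose the section into non-overlapping parts with the origin at the bottom-left of its bounding rectangle.
Flange: 90 × 24, A = 2 160 mm², y = 12 mm, Ī = 103 680 mm⁴.
Web: 22 × 150, A = 3 300 mm², y = 99 mm, Ī = 6 187 500 mm⁴.
Centroid: ȳ = ΣA·y / ΣA = 64.582 mm.
Transfer each piece to the horizontal centroidal axis using Ī + A·d² with d = y − 64.582:
  flange: d = -52.582 mm → contributes +6 075 887 mm⁴
  web: d = 34.418 mm → contributes +10 096 581 mm⁴
Total I = 16 172 468 mm⁴.
Radius of gyration: k = √(I/A) = √(16 172 468 / 5 460) = 54.424 mm.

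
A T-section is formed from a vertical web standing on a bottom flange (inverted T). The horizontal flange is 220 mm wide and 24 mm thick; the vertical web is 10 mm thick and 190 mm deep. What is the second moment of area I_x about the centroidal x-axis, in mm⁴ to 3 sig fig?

I_x ≈ 2.20 × 10⁷ mm⁴

Treat the section as a set of non-overlapping primitives; coordinates are from the bounding-box lower-left.
Flange: 220 × 24, A = 5 280 mm², y = 12 mm, Ī = 253 440 mm⁴.
Web: 10 × 190, A = 1 900 mm², y = 119 mm, Ī = 5 715 833 mm⁴.
Centroid: ȳ = ΣA·y / ΣA = 40.315 mm.
Transfer each piece to the centroidal x-axis using Ī + A·d² with d = y − 40.315:
  flange: d = -28.315 mm → contributes +4 486 552 mm⁴
  web: d = 78.685 mm → contributes +17 479 430 mm⁴
Total I = 21 965 982 mm⁴.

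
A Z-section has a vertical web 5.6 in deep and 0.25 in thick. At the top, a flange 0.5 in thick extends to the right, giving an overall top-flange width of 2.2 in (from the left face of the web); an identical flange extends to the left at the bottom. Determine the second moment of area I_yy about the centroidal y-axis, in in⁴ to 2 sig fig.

I_yy ≈ 3.0 in⁴

Split into non-overlapping primitives; take the origin at the lower-left of the bounding box.
Web: 0.25 × 5.6, A = 1.4 in², x = 2.075 in, Ī = 0.007292 in⁴.
Top flange (beyond web): 1.95 × 0.5, A = 0.975 in², x = 3.175 in, Ī = 0.309 in⁴.
Bottom flange (beyond web): 1.95 × 0.5, A = 0.975 in², x = 0.975 in, Ī = 0.309 in⁴.
Centroid: x̄ = ΣA·x / ΣA = 2.075 in.
Transfer each piece to the centroidal y-axis using Ī + A·d² with d = x − 2.075:
  web: d = 0 in → contributes +0.007292 in⁴
  top flange (beyond web): d = 1.1 in → contributes +1.489 in⁴
  bottom flange (beyond web): d = -1.1 in → contributes +1.489 in⁴
Total I = 2.985 in⁴.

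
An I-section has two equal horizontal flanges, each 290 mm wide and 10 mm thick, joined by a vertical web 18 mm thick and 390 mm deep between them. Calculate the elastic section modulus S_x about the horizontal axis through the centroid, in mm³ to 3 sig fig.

Treat the section as a set of non-overlapping primitives; coordinates are from the bounding-box lower-left.
Bottom flange: 290 × 10, A = 2 900 mm², y = 5 mm, Ī = 24 167 mm⁴.
Web: 18 × 390, A = 7 020 mm², y = 205 mm, Ī = 88 978 500 mm⁴.
Top flange: 290 × 10, A = 2 900 mm², y = 405 mm, Ī = 24 167 mm⁴.
By symmetry the centroid is at mid-height, ȳ = 205 mm.
Transfer each piece to the horizontal axis through the centroid using Ī + A·d² with d = y − 205:
  bottom flange: d = -200 mm → contributes +116 024 167 mm⁴
  web: d = 0 mm → contributes +88 978 500 mm⁴
  top flange: d = 200 mm → contributes +116 024 167 mm⁴
Total I = 321 026 833 mm⁴.
Extreme fibre distance c = 205 mm; S = I/c = 1 565 985 mm³.

S_x ≈ 1.57 × 10⁶ mm³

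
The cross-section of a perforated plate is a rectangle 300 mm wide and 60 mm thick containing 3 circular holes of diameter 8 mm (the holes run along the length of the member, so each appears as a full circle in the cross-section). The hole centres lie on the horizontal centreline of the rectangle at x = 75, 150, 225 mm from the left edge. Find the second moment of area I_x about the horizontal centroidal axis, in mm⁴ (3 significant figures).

I_x ≈ 5.40 × 10⁶ mm⁴

Break the section into simple shapes (no overlaps), measuring from the bottom-left corner of the bounding box.
Plate: 300 × 60, A = 18 000 mm², y = 30 mm, Ī = 5 400 000 mm⁴.
Hole 1 (subtracted): ⌀8, A = 50.265 mm², y = 30 mm, Ī = 201.06 mm⁴.
Hole 2 (subtracted): ⌀8, A = 50.265 mm², y = 30 mm, Ī = 201.06 mm⁴.
Hole 3 (subtracted): ⌀8, A = 50.265 mm², y = 30 mm, Ī = 201.06 mm⁴.
By symmetry the centroid is at mid-height, ȳ = 30 mm.
All pieces are centred on the horizontal centroidal axis, so I = ΣĪ (holes subtracted) = 5 399 397 mm⁴.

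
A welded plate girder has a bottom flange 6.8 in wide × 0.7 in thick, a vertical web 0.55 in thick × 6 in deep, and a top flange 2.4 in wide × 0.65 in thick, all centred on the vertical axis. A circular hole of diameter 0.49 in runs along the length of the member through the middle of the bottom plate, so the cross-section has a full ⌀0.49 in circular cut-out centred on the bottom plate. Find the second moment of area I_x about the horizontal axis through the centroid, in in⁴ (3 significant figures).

I_x ≈ 67.8 in⁴

Treat the section as a set of non-overlapping primitives; coordinates are from the bounding-box lower-left.
Bottom plate: 6.8 × 0.7, A = 4.76 in², y = 0.35 in, Ī = 0.19437 in⁴.
Web plate: 0.55 × 6, A = 3.3 in², y = 3.7 in, Ī = 9.9 in⁴.
Top plate: 2.4 × 0.65, A = 1.56 in², y = 7.025 in, Ī = 0.054925 in⁴.
Hole (subtracted): ⌀0.49, A = 0.18857 in², y = 0.35 in, Ī = 0.0028298 in⁴.
Centroid: ȳ = ΣA·y / ΣA = 2.6262 in.
Transfer each piece to the horizontal axis through the centroid using Ī + A·d² with d = y − 2.6262:
  bottom plate: d = -2.2762 in → contributes +24.857 in⁴
  web plate: d = 1.0738 in → contributes +13.705 in⁴
  top plate: d = 4.3988 in → contributes +30.24 in⁴
  hole: d = -2.2762 in → contributes −0.97987 in⁴
Total I = 67.822 in⁴.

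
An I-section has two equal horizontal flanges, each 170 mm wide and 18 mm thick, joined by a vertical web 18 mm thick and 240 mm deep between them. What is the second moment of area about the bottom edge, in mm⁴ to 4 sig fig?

I_base ≈ 3.216 × 10⁸ mm⁴

Treat the section as a set of non-overlapping primitives; coordinates are from the bounding-box lower-left.
Bottom flange: 170 × 18, A = 3 060 mm², y = 9 mm, Ī = 82 620 mm⁴.
Web: 18 × 240, A = 4 320 mm², y = 138 mm, Ī = 20 736 000 mm⁴.
Top flange: 170 × 18, A = 3 060 mm², y = 267 mm, Ī = 82 620 mm⁴.
Transfer each piece to a horizontal axis along the bottom face using Ī + A·d² with d = y − 0:
  bottom flange: d = 9 mm → contributes +330 480 mm⁴
  web: d = 138 mm → contributes +103 006 080 mm⁴
  top flange: d = 267 mm → contributes +218 226 960 mm⁴
Total I = 321 563 520 mm⁴.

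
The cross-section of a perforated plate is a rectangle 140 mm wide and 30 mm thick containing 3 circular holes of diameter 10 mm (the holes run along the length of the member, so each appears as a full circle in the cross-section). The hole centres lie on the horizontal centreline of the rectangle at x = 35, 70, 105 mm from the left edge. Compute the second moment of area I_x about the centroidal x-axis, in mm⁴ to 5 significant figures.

I_x ≈ 3.1353 × 10⁵ mm⁴

Break the section into simple shapes (no overlaps), measuring from the bottom-left corner of the bounding box.
Plate: 140 × 30, A = 4 200 mm², y = 15 mm, Ī = 315 000 mm⁴.
Hole 1 (subtracted): ⌀10, A = 78.53982 mm², y = 15 mm, Ī = 490.8739 mm⁴.
Hole 2 (subtracted): ⌀10, A = 78.53982 mm², y = 15 mm, Ī = 490.8739 mm⁴.
Hole 3 (subtracted): ⌀10, A = 78.53982 mm², y = 15 mm, Ī = 490.8739 mm⁴.
By symmetry the centroid is at mid-height, ȳ = 15 mm.
All pieces are centred on the centroidal x-axis, so I = ΣĪ (holes subtracted) = 313527.4 mm⁴.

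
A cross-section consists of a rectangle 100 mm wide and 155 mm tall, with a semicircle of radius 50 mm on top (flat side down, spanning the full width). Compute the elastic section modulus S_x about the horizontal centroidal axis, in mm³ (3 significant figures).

Treat the section as a set of non-overlapping primitives; coordinates are from the bounding-box lower-left.
Rectangular body: 100 × 155, A = 15 500 mm², y = 77.5 mm, Ī = 31 032 292 mm⁴.
Semicircular cap: semicircle r = 50, A = 3 927 mm², y = 176.22 mm, Ī = 685 981 mm⁴.
Centroid: ȳ = ΣA·y / ΣA = 97.455 mm.
Transfer each piece to the horizontal centroidal axis using Ī + A·d² with d = y − 97.455:
  rectangular body: d = -19.955 mm → contributes +37 204 726 mm⁴
  semicircular cap: d = 78.765 mm → contributes +25 048 843 mm⁴
Total I = 62 253 569 mm⁴.
Extreme fibre distance c = 107.54 mm; S = I/c = 578 863 mm³.

S_x ≈ 5.79 × 10⁵ mm³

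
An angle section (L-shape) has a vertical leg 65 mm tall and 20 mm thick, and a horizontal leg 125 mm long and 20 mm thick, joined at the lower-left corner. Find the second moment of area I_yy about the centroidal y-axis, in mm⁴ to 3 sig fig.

I_yy ≈ 5.11 × 10⁶ mm⁴

Treat the section as a set of non-overlapping primitives; coordinates are from the bounding-box lower-left.
Vertical leg: 20 × 65, A = 1 300 mm², x = 10 mm, Ī = 43 333 mm⁴.
Horizontal leg (remainder): 105 × 20, A = 2 100 mm², x = 72.5 mm, Ī = 1 929 375 mm⁴.
Centroid: x̄ = ΣA·x / ΣA = 48.603 mm.
Transfer each piece to the centroidal y-axis using Ī + A·d² with d = x − 48.603:
  vertical leg: d = -38.603 mm → contributes +1 980 577 mm⁴
  horizontal leg (remainder): d = 23.897 mm → contributes +3 128 621 mm⁴
Total I = 5 109 197 mm⁴.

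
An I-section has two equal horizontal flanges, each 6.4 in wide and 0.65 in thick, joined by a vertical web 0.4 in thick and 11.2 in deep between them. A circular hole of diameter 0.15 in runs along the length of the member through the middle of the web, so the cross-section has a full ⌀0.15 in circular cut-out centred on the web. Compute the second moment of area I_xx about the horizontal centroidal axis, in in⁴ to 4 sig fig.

I_xx ≈ 339.2 in⁴

Break the section into simple shapes (no overlaps), measuring from the bottom-left corner of the bounding box.
Bottom flange: 6.4 × 0.65, A = 4.16 in², y = 0.325 in, Ī = 0.146467 in⁴.
Web: 0.4 × 11.2, A = 4.48 in², y = 6.25 in, Ī = 46.8309 in⁴.
Top flange: 6.4 × 0.65, A = 4.16 in², y = 12.175 in, Ī = 0.146467 in⁴.
Hole (subtracted): ⌀0.15, A = 0.0176715 in², y = 6.25 in, Ī = 0.0000248505 in⁴.
By symmetry the centroid is at mid-height, ȳ = 6.25 in.
Transfer each piece to the horizontal centroidal axis using Ī + A·d² with d = y − 6.25:
  bottom flange: d = -5.925 in → contributes +146.186 in⁴
  web: d = 0 in → contributes +46.8309 in⁴
  top flange: d = 5.925 in → contributes +146.186 in⁴
  hole: d = 0 in → contributes −0.0000248505 in⁴
Total I = 339.203 in⁴.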